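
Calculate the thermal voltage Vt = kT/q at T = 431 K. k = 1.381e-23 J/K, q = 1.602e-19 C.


Step 1: kT = 1.381e-23 * 431 = 5.95211e-21 J
Step 2: Vt = kT/q = 5.95211e-21 / 1.602e-19
Step 3: Vt = 0.03715 V

0.03715


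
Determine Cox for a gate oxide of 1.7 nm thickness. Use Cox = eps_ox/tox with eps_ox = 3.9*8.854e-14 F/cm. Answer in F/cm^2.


Step 1: eps_ox = 3.9 * 8.854e-14 = 3.45306e-13 F/cm
Step 2: tox in cm = 1.7 nm * 1e-7 = 1.7000e-07 cm
Step 3: Cox = 3.45306e-13 / 1.7000e-07 = 2.03e-06 F/cm^2

2.03e-06


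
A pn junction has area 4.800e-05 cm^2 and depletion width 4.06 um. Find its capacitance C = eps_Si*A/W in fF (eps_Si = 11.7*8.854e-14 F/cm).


Step 1: eps_Si = 11.7 * 8.854e-14 = 1.035918e-12 F/cm
Step 2: W in cm = 4.06 * 1e-4 = 4.06e-04 cm
Step 3: C = 1.035918e-12 * 4.800e-05 / 4.06e-04 = 1.224731e-13 F
Step 4: C = 122.47 fF

122.47


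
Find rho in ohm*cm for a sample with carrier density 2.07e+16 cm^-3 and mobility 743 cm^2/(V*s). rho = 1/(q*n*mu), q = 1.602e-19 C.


Step 1: sigma = q * n * mu = 1.602e-19 * 2.07e+16 * 743 = 2.46389e+00 S/cm
Step 2: rho = 1 / sigma = 1 / 2.46389e+00 = 0.4059 ohm*cm

0.4059


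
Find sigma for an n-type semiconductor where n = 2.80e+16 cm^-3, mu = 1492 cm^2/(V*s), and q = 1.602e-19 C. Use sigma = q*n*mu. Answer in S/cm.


Step 1: sigma = q * n * mu
Step 2: sigma = 1.602e-19 * 2.80e+16 * 1492
Step 3: sigma = 6.693e+00 S/cm

6.693e+00


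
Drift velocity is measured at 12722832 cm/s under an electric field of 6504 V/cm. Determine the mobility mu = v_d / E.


Step 1: mu = v_d / E
Step 2: mu = 12722832 / 6504
Step 3: mu = 1956.15 cm^2/(V*s)

1956.15


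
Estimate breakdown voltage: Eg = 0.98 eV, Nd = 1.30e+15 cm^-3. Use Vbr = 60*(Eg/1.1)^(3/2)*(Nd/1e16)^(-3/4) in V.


Step 1: Eg/1.1 = 0.98/1.1 = 0.890909
Step 2: (Eg/1.1)^1.5 = 0.890909^1.5 = 0.840911
Step 3: (Nd/1e16)^(-0.75) = (0.13)^(-0.75) = 4.618942
Step 4: Vbr = 60 * 0.840911 * 4.618942 = 233.0 V

233.0


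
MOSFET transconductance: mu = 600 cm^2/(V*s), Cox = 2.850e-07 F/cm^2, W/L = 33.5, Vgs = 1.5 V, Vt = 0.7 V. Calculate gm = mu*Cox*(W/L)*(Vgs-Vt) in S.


Step 1: Vov = Vgs - Vt = 1.5 - 0.7 = 0.8 V
Step 2: gm = mu * Cox * (W/L) * Vov
Step 3: gm = 600 * 2.850e-07 * 33.5 * 0.8 = 4.58e-03 S

4.58e-03


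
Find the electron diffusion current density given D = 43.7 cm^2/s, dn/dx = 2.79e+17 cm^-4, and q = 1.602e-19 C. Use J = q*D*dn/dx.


Step 1: J = q * D * (dn/dx)
Step 2: J = 1.602e-19 * 43.7 * 2.79e+17
Step 3: J = 1.95e+00 A/cm^2

1.95e+00


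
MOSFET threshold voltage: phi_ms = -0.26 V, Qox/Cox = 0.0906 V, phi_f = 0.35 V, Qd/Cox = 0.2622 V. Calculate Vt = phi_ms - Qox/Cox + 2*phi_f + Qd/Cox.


Step 1: Vt = phi_ms - Qox/Cox + 2*phi_f + Qd/Cox
Step 2: Vt = -0.26 - 0.0906 + 2*0.35 + 0.2622
Step 3: Vt = -0.26 - 0.0906 + 0.7 + 0.2622
Step 4: Vt = 0.6116 V

0.6116


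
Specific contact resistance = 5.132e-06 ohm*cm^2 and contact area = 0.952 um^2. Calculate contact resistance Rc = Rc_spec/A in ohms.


Step 1: Convert area to cm^2: 0.952 um^2 = 9.5200e-09 cm^2
Step 2: Rc = Rc_spec / A = 5.132e-06 / 9.5200e-09
Step 3: Rc = 5.39e+02 ohms

5.39e+02


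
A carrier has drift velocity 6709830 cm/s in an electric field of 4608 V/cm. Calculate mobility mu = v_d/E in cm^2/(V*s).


Step 1: mu = v_d / E
Step 2: mu = 6709830 / 4608
Step 3: mu = 1456.13 cm^2/(V*s)

1456.13


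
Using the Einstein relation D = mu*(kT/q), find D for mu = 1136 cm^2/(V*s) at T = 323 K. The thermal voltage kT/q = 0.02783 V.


Step 1: D = mu * (kT/q)
Step 2: D = 1136 * 0.02783
Step 3: D = 31.61 cm^2/s

31.61


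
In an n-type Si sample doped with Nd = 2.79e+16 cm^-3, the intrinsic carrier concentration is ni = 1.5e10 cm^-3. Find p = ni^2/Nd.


Step 1: Since Nd >> ni, n ≈ Nd = 2.79e+16 cm^-3
Step 2: p = ni^2 / n = (1.5e10)^2 / 2.79e+16
Step 3: p = 2.25e20 / 2.79e+16 = 8.06e+03 cm^-3

8.06e+03


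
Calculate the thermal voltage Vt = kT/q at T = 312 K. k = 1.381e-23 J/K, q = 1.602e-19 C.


Step 1: kT = 1.381e-23 * 312 = 4.30872e-21 J
Step 2: Vt = kT/q = 4.30872e-21 / 1.602e-19
Step 3: Vt = 0.0269 V

0.0269


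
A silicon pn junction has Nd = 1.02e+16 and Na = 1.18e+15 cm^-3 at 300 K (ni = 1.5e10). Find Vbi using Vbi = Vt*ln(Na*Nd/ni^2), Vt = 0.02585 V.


Step 1: Compute Na*Nd/ni^2 = 1.18e+15 * 1.02e+16 / (1.5e10)^2 = 5.3493e+10
Step 2: ln(5.3493e+10) = 24.7028
Step 3: Vbi = 0.02585 * 24.7028 = 0.639 V

0.639


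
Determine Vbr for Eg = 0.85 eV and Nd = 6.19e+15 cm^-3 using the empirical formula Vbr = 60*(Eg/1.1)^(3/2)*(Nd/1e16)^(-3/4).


Step 1: Eg/1.1 = 0.85/1.1 = 0.772727
Step 2: (Eg/1.1)^1.5 = 0.772727^1.5 = 0.679265
Step 3: (Nd/1e16)^(-0.75) = (0.619)^(-0.75) = 1.432953
Step 4: Vbr = 60 * 0.679265 * 1.432953 = 58.4 V

58.4


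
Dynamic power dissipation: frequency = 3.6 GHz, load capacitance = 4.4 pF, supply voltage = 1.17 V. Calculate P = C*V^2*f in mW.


Step 1: V^2 = 1.17^2 = 1.3689 V^2
Step 2: P = C*V^2*f = 4.4e-12 F * 1.3689 * 3.6e9 Hz
Step 3: P = 2.1683376e-02 W
Step 4: P = 21.683 mW

21.683


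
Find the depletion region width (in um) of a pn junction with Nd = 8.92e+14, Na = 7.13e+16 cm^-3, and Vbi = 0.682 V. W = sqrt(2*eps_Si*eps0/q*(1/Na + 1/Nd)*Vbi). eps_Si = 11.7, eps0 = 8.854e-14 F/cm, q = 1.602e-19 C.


Step 1: 1/Na + 1/Nd = 1/7.13e+16 + 1/8.92e+14 = 1.13510e-15
Step 2: 2*eps*eps0/q = 2*11.7*8.854e-14/1.602e-19 = 1.293281e+07
Step 3: W^2 = 1.293281e+07 * 1.13510e-15 * 0.682 = 1.00118e-08
Step 4: W = sqrt(1.00118e-08) = 1.001e-04 cm = 1.001 um

1.001


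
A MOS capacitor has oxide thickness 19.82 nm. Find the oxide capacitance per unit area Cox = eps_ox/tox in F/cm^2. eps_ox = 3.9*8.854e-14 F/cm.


Step 1: eps_ox = 3.9 * 8.854e-14 = 3.45306e-13 F/cm
Step 2: tox in cm = 19.82 nm * 1e-7 = 1.9820e-06 cm
Step 3: Cox = 3.45306e-13 / 1.9820e-06 = 1.74e-07 F/cm^2

1.74e-07


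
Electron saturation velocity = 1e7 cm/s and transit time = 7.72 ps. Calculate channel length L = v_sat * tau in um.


Step 1: tau in seconds = 7.72 ps * 1e-12 = 7.7200e-12 s
Step 2: L = v_sat * tau = 1e7 * 7.7200e-12 = 7.7200e-05 cm
Step 3: L in um = 7.7200e-05 * 1e4 = 0.772 um

0.772


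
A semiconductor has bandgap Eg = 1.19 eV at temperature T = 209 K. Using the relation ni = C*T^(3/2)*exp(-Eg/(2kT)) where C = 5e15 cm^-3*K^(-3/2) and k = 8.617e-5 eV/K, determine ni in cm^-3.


Step 1: Compute kT = 8.617e-5 * 209 = 0.01800953 eV
Step 2: Exponent = -Eg/(2kT) = -1.19/(2*0.01800953) = -33.03806
Step 3: T^(3/2) = 209^1.5 = 3021.48
Step 4: ni = 5e15 * 3021.48 * exp(-33.03806) = 6.78e+04 cm^-3

6.78e+04


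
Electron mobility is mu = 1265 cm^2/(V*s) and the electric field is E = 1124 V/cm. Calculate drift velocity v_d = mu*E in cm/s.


Step 1: v_d = mu * E
Step 2: v_d = 1265 * 1124 = 1421860
Step 3: v_d = 1.42e+06 cm/s

1.42e+06


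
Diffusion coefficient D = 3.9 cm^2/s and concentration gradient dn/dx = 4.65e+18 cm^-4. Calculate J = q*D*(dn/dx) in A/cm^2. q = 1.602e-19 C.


Step 1: J = q * D * (dn/dx)
Step 2: J = 1.602e-19 * 3.9 * 4.65e+18
Step 3: J = 2.91e+00 A/cm^2

2.91e+00


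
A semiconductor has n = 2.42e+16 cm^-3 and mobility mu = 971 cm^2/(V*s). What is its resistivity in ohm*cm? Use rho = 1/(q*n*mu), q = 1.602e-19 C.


Step 1: sigma = q * n * mu = 1.602e-19 * 2.42e+16 * 971 = 3.76441e+00 S/cm
Step 2: rho = 1 / sigma = 1 / 3.76441e+00 = 0.2656 ohm*cm

0.2656


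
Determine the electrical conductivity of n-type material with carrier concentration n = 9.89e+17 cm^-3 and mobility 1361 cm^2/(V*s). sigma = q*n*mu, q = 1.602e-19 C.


Step 1: sigma = q * n * mu
Step 2: sigma = 1.602e-19 * 9.89e+17 * 1361
Step 3: sigma = 2.156e+02 S/cm

2.156e+02


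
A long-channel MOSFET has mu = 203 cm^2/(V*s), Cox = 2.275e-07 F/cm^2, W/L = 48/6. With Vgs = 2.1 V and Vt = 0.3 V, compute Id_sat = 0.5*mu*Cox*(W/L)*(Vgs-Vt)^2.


Step 1: Overdrive voltage Vov = Vgs - Vt = 2.1 - 0.3 = 1.8 V
Step 2: W/L = 48/6 = 8
Step 3: Id = 0.5 * 203 * 2.275e-07 * 8 * 1.8^2
Step 4: Id = 5.99e-04 A

5.99e-04


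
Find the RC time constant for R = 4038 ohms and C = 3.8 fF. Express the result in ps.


Step 1: tau = R * C
Step 2: tau = 4038 * 3.8 fF = 4038 * 3.8e-15 F
Step 3: tau = 1.53444e-11 s = 15.3444 ps

15.3444


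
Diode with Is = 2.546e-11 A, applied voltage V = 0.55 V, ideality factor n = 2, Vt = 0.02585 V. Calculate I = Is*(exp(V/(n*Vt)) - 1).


Step 1: V/(n*Vt) = 0.55/(2*0.02585) = 10.6383
Step 2: exp(10.6383) = 4.1702e+04
Step 3: I = 2.546e-11 * (4.1702e+04 - 1) = 1.06e-06 A

1.06e-06


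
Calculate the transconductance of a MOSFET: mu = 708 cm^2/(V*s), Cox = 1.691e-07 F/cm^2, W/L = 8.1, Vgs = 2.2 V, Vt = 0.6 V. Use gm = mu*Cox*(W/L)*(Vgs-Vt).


Step 1: Vov = Vgs - Vt = 2.2 - 0.6 = 1.6 V
Step 2: gm = mu * Cox * (W/L) * Vov
Step 3: gm = 708 * 1.691e-07 * 8.1 * 1.6 = 1.55e-03 S

1.55e-03


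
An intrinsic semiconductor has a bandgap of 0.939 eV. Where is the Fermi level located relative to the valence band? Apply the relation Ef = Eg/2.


Step 1: For an intrinsic semiconductor, the Fermi level sits at midgap.
Step 2: Ef = Eg / 2 = 0.939 / 2 = 0.4695 eV

0.4695


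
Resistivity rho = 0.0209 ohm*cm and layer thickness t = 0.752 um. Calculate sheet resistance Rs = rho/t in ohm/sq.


Step 1: Convert thickness to cm: t = 0.752 um = 7.5200e-05 cm
Step 2: Rs = rho / t = 0.0209 / 7.5200e-05
Step 3: Rs = 277.9 ohm/sq

277.9


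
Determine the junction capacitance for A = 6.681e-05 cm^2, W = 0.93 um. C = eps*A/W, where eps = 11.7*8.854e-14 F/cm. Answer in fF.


Step 1: eps_Si = 11.7 * 8.854e-14 = 1.035918e-12 F/cm
Step 2: W in cm = 0.93 * 1e-4 = 9.30e-05 cm
Step 3: C = 1.035918e-12 * 6.681e-05 / 9.30e-05 = 7.441901e-13 F
Step 4: C = 744.19 fF

744.19


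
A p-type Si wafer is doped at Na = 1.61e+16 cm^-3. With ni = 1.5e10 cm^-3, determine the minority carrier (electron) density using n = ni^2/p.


Step 1: Majority hole concentration p ≈ Na = 1.61e+16 cm^-3
Step 2: n = ni^2 / Na = (1.5e10)^2 / 1.61e+16
Step 3: n = 1.40e+04 cm^-3

1.40e+04


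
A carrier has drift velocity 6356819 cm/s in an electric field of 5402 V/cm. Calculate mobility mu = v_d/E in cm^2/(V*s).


Step 1: mu = v_d / E
Step 2: mu = 6356819 / 5402
Step 3: mu = 1176.75 cm^2/(V*s)

1176.75


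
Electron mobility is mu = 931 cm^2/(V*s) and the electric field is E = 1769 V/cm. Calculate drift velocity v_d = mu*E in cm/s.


Step 1: v_d = mu * E
Step 2: v_d = 931 * 1769 = 1646939
Step 3: v_d = 1.65e+06 cm/s

1.65e+06


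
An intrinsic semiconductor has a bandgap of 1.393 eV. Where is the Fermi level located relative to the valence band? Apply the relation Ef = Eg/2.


Step 1: For an intrinsic semiconductor, the Fermi level sits at midgap.
Step 2: Ef = Eg / 2 = 1.393 / 2 = 0.6965 eV

0.6965


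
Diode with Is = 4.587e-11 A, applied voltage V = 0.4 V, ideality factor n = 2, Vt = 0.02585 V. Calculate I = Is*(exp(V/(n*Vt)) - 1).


Step 1: V/(n*Vt) = 0.4/(2*0.02585) = 7.7369
Step 2: exp(7.7369) = 2.2914e+03
Step 3: I = 4.587e-11 * (2.2914e+03 - 1) = 1.05e-07 A

1.05e-07


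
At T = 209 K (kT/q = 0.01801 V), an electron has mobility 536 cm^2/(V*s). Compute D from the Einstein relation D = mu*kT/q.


Step 1: D = mu * (kT/q)
Step 2: D = 536 * 0.01801
Step 3: D = 9.65 cm^2/s

9.65


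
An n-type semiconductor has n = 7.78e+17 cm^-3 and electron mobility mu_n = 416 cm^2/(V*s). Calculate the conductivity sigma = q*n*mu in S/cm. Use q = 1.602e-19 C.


Step 1: sigma = q * n * mu
Step 2: sigma = 1.602e-19 * 7.78e+17 * 416
Step 3: sigma = 5.185e+01 S/cm

5.185e+01


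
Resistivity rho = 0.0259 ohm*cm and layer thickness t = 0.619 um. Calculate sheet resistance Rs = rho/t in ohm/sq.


Step 1: Convert thickness to cm: t = 0.619 um = 6.1900e-05 cm
Step 2: Rs = rho / t = 0.0259 / 6.1900e-05
Step 3: Rs = 418.4 ohm/sq

418.4


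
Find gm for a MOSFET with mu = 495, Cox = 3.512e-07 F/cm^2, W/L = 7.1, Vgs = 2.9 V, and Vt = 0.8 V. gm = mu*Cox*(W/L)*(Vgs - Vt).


Step 1: Vov = Vgs - Vt = 2.9 - 0.8 = 2.1 V
Step 2: gm = mu * Cox * (W/L) * Vov
Step 3: gm = 495 * 3.512e-07 * 7.1 * 2.1 = 2.59e-03 S

2.59e-03


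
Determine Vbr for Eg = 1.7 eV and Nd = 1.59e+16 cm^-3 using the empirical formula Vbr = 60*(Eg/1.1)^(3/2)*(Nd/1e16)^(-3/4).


Step 1: Eg/1.1 = 1.7/1.1 = 1.545455
Step 2: (Eg/1.1)^1.5 = 1.545455^1.5 = 1.921253
Step 3: (Nd/1e16)^(-0.75) = (1.59)^(-0.75) = 0.706240
Step 4: Vbr = 60 * 1.921253 * 0.706240 = 81.4 V

81.4


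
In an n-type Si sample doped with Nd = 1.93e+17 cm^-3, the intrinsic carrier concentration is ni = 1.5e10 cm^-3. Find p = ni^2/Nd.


Step 1: Since Nd >> ni, n ≈ Nd = 1.93e+17 cm^-3
Step 2: p = ni^2 / n = (1.5e10)^2 / 1.93e+17
Step 3: p = 2.25e20 / 1.93e+17 = 1.17e+03 cm^-3

1.17e+03


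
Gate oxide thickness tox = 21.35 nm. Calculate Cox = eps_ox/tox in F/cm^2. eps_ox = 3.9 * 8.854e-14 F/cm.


Step 1: eps_ox = 3.9 * 8.854e-14 = 3.45306e-13 F/cm
Step 2: tox in cm = 21.35 nm * 1e-7 = 2.1350e-06 cm
Step 3: Cox = 3.45306e-13 / 2.1350e-06 = 1.62e-07 F/cm^2

1.62e-07


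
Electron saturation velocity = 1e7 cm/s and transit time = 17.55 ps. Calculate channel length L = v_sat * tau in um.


Step 1: tau in seconds = 17.55 ps * 1e-12 = 1.7550e-11 s
Step 2: L = v_sat * tau = 1e7 * 1.7550e-11 = 1.7550e-04 cm
Step 3: L in um = 1.7550e-04 * 1e4 = 1.755 um

1.755


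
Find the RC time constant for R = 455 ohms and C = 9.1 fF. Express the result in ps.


Step 1: tau = R * C
Step 2: tau = 455 * 9.1 fF = 455 * 9.1e-15 F
Step 3: tau = 4.1405e-12 s = 4.1405 ps

4.1405


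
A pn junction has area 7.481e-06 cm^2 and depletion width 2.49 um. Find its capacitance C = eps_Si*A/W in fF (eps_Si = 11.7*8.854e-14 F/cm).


Step 1: eps_Si = 11.7 * 8.854e-14 = 1.035918e-12 F/cm
Step 2: W in cm = 2.49 * 1e-4 = 2.49e-04 cm
Step 3: C = 1.035918e-12 * 7.481e-06 / 2.49e-04 = 3.112330e-14 F
Step 4: C = 31.12 fF

31.12


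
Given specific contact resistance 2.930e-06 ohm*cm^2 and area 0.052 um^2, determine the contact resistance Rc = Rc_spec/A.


Step 1: Convert area to cm^2: 0.052 um^2 = 5.2000e-10 cm^2
Step 2: Rc = Rc_spec / A = 2.930e-06 / 5.2000e-10
Step 3: Rc = 5.63e+03 ohms

5.63e+03


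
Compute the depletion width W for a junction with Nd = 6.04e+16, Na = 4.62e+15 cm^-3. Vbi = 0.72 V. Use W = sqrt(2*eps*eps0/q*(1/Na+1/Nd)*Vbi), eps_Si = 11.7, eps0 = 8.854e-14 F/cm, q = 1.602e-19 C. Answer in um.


Step 1: 1/Na + 1/Nd = 1/4.62e+15 + 1/6.04e+16 = 2.33007e-16
Step 2: 2*eps*eps0/q = 2*11.7*8.854e-14/1.602e-19 = 1.293281e+07
Step 3: W^2 = 1.293281e+07 * 2.33007e-16 * 0.72 = 2.16967e-09
Step 4: W = sqrt(2.16967e-09) = 4.658e-05 cm = 0.4658 um

0.4658


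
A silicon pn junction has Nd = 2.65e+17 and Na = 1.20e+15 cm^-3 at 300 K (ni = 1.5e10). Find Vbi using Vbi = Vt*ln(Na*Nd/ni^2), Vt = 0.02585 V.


Step 1: Compute Na*Nd/ni^2 = 1.20e+15 * 2.65e+17 / (1.5e10)^2 = 1.4133e+12
Step 2: ln(1.4133e+12) = 27.9769
Step 3: Vbi = 0.02585 * 27.9769 = 0.723 V

0.723


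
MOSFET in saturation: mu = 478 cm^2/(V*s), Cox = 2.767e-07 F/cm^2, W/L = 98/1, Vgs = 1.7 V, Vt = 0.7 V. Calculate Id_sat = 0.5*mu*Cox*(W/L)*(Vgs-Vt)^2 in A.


Step 1: Overdrive voltage Vov = Vgs - Vt = 1.7 - 0.7 = 1.0 V
Step 2: W/L = 98/1 = 98
Step 3: Id = 0.5 * 478 * 2.767e-07 * 98 * 1.0^2
Step 4: Id = 6.48e-03 A

6.48e-03


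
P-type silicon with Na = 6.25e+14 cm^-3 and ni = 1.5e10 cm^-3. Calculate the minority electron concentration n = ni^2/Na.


Step 1: Majority hole concentration p ≈ Na = 6.25e+14 cm^-3
Step 2: n = ni^2 / Na = (1.5e10)^2 / 6.25e+14
Step 3: n = 3.60e+05 cm^-3

3.60e+05


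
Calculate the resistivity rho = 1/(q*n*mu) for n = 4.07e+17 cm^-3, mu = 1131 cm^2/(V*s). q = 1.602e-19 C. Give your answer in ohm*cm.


Step 1: sigma = q * n * mu = 1.602e-19 * 4.07e+17 * 1131 = 7.37428e+01 S/cm
Step 2: rho = 1 / sigma = 1 / 7.37428e+01 = 0.01356 ohm*cm

0.01356


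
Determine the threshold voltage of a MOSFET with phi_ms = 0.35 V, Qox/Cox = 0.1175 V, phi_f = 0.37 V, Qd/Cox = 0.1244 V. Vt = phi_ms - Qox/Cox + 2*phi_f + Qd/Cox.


Step 1: Vt = phi_ms - Qox/Cox + 2*phi_f + Qd/Cox
Step 2: Vt = 0.35 - 0.1175 + 2*0.37 + 0.1244
Step 3: Vt = 0.35 - 0.1175 + 0.74 + 0.1244
Step 4: Vt = 1.0969 V

1.0969


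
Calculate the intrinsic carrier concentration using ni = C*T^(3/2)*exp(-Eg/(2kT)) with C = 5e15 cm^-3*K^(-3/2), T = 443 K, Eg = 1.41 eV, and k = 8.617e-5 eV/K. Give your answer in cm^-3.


Step 1: Compute kT = 8.617e-5 * 443 = 0.03817331 eV
Step 2: Exponent = -Eg/(2kT) = -1.41/(2*0.03817331) = -18.46840
Step 3: T^(3/2) = 443^1.5 = 9324.07
Step 4: ni = 5e15 * 9324.07 * exp(-18.46840) = 4.44e+11 cm^-3

4.44e+11


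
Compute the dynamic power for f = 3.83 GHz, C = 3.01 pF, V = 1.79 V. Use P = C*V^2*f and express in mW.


Step 1: V^2 = 1.79^2 = 3.2041 V^2
Step 2: P = C*V^2*f = 3.01e-12 F * 3.2041 * 3.83e9 Hz
Step 3: P = 3.693782603e-02 W
Step 4: P = 36.938 mW

36.938


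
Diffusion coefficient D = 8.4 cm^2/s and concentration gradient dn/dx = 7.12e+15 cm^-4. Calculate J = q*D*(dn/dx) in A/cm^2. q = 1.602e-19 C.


Step 1: J = q * D * (dn/dx)
Step 2: J = 1.602e-19 * 8.4 * 7.12e+15
Step 3: J = 9.58e-03 A/cm^2

9.58e-03


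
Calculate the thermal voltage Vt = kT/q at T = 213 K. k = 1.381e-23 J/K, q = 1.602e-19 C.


Step 1: kT = 1.381e-23 * 213 = 2.94153e-21 J
Step 2: Vt = kT/q = 2.94153e-21 / 1.602e-19
Step 3: Vt = 0.01836 V

0.01836


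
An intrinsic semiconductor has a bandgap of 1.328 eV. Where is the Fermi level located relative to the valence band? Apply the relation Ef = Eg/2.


Step 1: For an intrinsic semiconductor, the Fermi level sits at midgap.
Step 2: Ef = Eg / 2 = 1.328 / 2 = 0.664 eV

0.664


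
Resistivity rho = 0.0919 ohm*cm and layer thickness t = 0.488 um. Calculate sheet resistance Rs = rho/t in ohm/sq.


Step 1: Convert thickness to cm: t = 0.488 um = 4.8800e-05 cm
Step 2: Rs = rho / t = 0.0919 / 4.8800e-05
Step 3: Rs = 1883.2 ohm/sq

1883.2


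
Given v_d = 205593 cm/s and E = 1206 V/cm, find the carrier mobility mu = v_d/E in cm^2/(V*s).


Step 1: mu = v_d / E
Step 2: mu = 205593 / 1206
Step 3: mu = 170.48 cm^2/(V*s)

170.48


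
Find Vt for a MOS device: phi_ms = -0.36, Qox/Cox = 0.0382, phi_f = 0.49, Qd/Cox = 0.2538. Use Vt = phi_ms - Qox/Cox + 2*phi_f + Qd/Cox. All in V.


Step 1: Vt = phi_ms - Qox/Cox + 2*phi_f + Qd/Cox
Step 2: Vt = -0.36 - 0.0382 + 2*0.49 + 0.2538
Step 3: Vt = -0.36 - 0.0382 + 0.98 + 0.2538
Step 4: Vt = 0.8356 V

0.8356


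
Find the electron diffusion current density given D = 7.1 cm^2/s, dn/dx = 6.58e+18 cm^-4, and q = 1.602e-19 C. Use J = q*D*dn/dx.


Step 1: J = q * D * (dn/dx)
Step 2: J = 1.602e-19 * 7.1 * 6.58e+18
Step 3: J = 7.48e+00 A/cm^2

7.48e+00


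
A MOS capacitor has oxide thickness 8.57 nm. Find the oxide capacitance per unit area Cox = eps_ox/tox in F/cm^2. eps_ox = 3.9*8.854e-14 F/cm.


Step 1: eps_ox = 3.9 * 8.854e-14 = 3.45306e-13 F/cm
Step 2: tox in cm = 8.57 nm * 1e-7 = 8.5700e-07 cm
Step 3: Cox = 3.45306e-13 / 8.5700e-07 = 4.03e-07 F/cm^2

4.03e-07


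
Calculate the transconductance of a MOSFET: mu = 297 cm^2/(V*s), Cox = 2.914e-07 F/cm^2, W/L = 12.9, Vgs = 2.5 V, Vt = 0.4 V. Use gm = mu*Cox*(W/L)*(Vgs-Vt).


Step 1: Vov = Vgs - Vt = 2.5 - 0.4 = 2.1 V
Step 2: gm = mu * Cox * (W/L) * Vov
Step 3: gm = 297 * 2.914e-07 * 12.9 * 2.1 = 2.34e-03 S

2.34e-03


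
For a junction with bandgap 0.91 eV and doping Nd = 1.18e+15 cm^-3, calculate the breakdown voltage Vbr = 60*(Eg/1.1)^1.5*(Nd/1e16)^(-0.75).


Step 1: Eg/1.1 = 0.91/1.1 = 0.827273
Step 2: (Eg/1.1)^1.5 = 0.827273^1.5 = 0.752442
Step 3: (Nd/1e16)^(-0.75) = (0.118)^(-0.75) = 4.966935
Step 4: Vbr = 60 * 0.752442 * 4.966935 = 224.2 V

224.2


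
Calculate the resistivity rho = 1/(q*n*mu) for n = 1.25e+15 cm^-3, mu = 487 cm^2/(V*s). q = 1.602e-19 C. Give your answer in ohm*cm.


Step 1: sigma = q * n * mu = 1.602e-19 * 1.25e+15 * 487 = 9.75218e-02 S/cm
Step 2: rho = 1 / sigma = 1 / 9.75218e-02 = 10.25 ohm*cm

10.25


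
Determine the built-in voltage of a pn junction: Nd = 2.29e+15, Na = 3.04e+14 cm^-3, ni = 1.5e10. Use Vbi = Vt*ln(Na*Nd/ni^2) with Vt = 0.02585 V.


Step 1: Compute Na*Nd/ni^2 = 3.04e+14 * 2.29e+15 / (1.5e10)^2 = 3.0940e+09
Step 2: ln(3.0940e+09) = 21.8527
Step 3: Vbi = 0.02585 * 21.8527 = 0.565 V

0.565


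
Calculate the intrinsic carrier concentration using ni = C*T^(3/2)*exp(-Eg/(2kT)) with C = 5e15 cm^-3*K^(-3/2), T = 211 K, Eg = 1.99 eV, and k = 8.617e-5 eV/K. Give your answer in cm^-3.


Step 1: Compute kT = 8.617e-5 * 211 = 0.01818187 eV
Step 2: Exponent = -Eg/(2kT) = -1.99/(2*0.01818187) = -54.72484
Step 3: T^(3/2) = 211^1.5 = 3064.95
Step 4: ni = 5e15 * 3064.95 * exp(-54.72484) = 2.62e-05 cm^-3

2.62e-05


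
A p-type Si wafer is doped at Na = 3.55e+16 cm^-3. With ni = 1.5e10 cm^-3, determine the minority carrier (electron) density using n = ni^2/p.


Step 1: Majority hole concentration p ≈ Na = 3.55e+16 cm^-3
Step 2: n = ni^2 / Na = (1.5e10)^2 / 3.55e+16
Step 3: n = 6.34e+03 cm^-3

6.34e+03


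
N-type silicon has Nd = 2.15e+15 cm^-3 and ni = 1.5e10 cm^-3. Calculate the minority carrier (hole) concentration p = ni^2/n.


Step 1: Since Nd >> ni, n ≈ Nd = 2.15e+15 cm^-3
Step 2: p = ni^2 / n = (1.5e10)^2 / 2.15e+15
Step 3: p = 2.25e20 / 2.15e+15 = 1.05e+05 cm^-3

1.05e+05


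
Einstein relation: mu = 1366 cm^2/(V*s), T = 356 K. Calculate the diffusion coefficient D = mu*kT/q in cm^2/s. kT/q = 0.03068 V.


Step 1: D = mu * (kT/q)
Step 2: D = 1366 * 0.03068
Step 3: D = 41.91 cm^2/s

41.91


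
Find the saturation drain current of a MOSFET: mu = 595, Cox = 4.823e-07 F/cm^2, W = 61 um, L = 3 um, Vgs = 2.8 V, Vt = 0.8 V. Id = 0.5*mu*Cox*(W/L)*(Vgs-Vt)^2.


Step 1: Overdrive voltage Vov = Vgs - Vt = 2.8 - 0.8 = 2.0 V
Step 2: W/L = 61/3 = 20.3333
Step 3: Id = 0.5 * 595 * 4.823e-07 * 20.3333 * 2.0^2
Step 4: Id = 1.17e-02 A

1.17e-02


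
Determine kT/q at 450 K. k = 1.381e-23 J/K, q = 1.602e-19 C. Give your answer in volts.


Step 1: kT = 1.381e-23 * 450 = 6.2145e-21 J
Step 2: Vt = kT/q = 6.2145e-21 / 1.602e-19
Step 3: Vt = 0.03879 V

0.03879


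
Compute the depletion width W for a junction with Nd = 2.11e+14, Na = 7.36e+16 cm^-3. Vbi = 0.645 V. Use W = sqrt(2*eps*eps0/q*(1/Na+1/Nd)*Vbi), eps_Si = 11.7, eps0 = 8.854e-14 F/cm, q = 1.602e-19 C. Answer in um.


Step 1: 1/Na + 1/Nd = 1/7.36e+16 + 1/2.11e+14 = 4.75292e-15
Step 2: 2*eps*eps0/q = 2*11.7*8.854e-14/1.602e-19 = 1.293281e+07
Step 3: W^2 = 1.293281e+07 * 4.75292e-15 * 0.645 = 3.96473e-08
Step 4: W = sqrt(3.96473e-08) = 1.991e-04 cm = 1.991 um

1.991


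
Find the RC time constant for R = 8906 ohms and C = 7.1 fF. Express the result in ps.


Step 1: tau = R * C
Step 2: tau = 8906 * 7.1 fF = 8906 * 7.1e-15 F
Step 3: tau = 6.32326e-11 s = 63.2326 ps

63.2326


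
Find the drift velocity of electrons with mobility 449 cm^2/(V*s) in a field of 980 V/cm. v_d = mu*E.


Step 1: v_d = mu * E
Step 2: v_d = 449 * 980 = 440020
Step 3: v_d = 4.40e+05 cm/s

4.40e+05


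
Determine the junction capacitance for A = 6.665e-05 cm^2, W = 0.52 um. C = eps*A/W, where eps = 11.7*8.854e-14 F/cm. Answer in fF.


Step 1: eps_Si = 11.7 * 8.854e-14 = 1.035918e-12 F/cm
Step 2: W in cm = 0.52 * 1e-4 = 5.20e-05 cm
Step 3: C = 1.035918e-12 * 6.665e-05 / 5.20e-05 = 1.327768e-12 F
Step 4: C = 1327.77 fF

1327.77


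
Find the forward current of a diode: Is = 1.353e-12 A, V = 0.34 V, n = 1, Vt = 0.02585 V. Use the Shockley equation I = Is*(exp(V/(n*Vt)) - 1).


Step 1: V/(n*Vt) = 0.34/(1*0.02585) = 13.1528
Step 2: exp(13.1528) = 5.1545e+05
Step 3: I = 1.353e-12 * (5.1545e+05 - 1) = 6.97e-07 A

6.97e-07


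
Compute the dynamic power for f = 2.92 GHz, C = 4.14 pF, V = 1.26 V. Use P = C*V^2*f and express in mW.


Step 1: V^2 = 1.26^2 = 1.5876 V^2
Step 2: P = C*V^2*f = 4.14e-12 F * 1.5876 * 2.92e9 Hz
Step 3: P = 1.919217888e-02 W
Step 4: P = 19.192 mW

19.192


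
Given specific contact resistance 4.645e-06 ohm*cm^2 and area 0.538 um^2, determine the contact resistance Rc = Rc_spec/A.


Step 1: Convert area to cm^2: 0.538 um^2 = 5.3800e-09 cm^2
Step 2: Rc = Rc_spec / A = 4.645e-06 / 5.3800e-09
Step 3: Rc = 8.63e+02 ohms

8.63e+02


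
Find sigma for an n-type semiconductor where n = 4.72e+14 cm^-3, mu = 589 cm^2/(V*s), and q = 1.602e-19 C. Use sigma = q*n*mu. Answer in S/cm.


Step 1: sigma = q * n * mu
Step 2: sigma = 1.602e-19 * 4.72e+14 * 589
Step 3: sigma = 4.454e-02 S/cm

4.454e-02


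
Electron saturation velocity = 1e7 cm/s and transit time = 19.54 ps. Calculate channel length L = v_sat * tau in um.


Step 1: tau in seconds = 19.54 ps * 1e-12 = 1.9540e-11 s
Step 2: L = v_sat * tau = 1e7 * 1.9540e-11 = 1.9540e-04 cm
Step 3: L in um = 1.9540e-04 * 1e4 = 1.954 um

1.954


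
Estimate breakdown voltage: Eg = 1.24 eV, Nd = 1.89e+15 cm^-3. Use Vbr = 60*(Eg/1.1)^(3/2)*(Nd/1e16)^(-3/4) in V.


Step 1: Eg/1.1 = 1.24/1.1 = 1.127273
Step 2: (Eg/1.1)^1.5 = 1.127273^1.5 = 1.196861
Step 3: (Nd/1e16)^(-0.75) = (0.189)^(-0.75) = 3.488620
Step 4: Vbr = 60 * 1.196861 * 3.488620 = 250.5 V

250.5


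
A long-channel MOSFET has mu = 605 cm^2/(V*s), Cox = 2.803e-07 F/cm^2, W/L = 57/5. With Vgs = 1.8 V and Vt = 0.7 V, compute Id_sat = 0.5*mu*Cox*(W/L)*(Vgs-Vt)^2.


Step 1: Overdrive voltage Vov = Vgs - Vt = 1.8 - 0.7 = 1.1 V
Step 2: W/L = 57/5 = 11.4
Step 3: Id = 0.5 * 605 * 2.803e-07 * 11.4 * 1.1^2
Step 4: Id = 1.17e-03 A

1.17e-03


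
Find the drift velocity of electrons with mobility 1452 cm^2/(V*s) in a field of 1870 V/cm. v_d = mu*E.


Step 1: v_d = mu * E
Step 2: v_d = 1452 * 1870 = 2715240
Step 3: v_d = 2.72e+06 cm/s

2.72e+06


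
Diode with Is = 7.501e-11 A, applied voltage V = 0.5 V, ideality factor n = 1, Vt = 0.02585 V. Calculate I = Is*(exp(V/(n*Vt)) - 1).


Step 1: V/(n*Vt) = 0.5/(1*0.02585) = 19.3424
Step 2: exp(19.3424) = 2.5136e+08
Step 3: I = 7.501e-11 * (2.5136e+08 - 1) = 1.89e-02 A

1.89e-02


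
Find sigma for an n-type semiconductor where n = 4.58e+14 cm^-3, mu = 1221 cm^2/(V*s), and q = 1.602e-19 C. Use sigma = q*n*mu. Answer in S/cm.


Step 1: sigma = q * n * mu
Step 2: sigma = 1.602e-19 * 4.58e+14 * 1221
Step 3: sigma = 8.959e-02 S/cm

8.959e-02


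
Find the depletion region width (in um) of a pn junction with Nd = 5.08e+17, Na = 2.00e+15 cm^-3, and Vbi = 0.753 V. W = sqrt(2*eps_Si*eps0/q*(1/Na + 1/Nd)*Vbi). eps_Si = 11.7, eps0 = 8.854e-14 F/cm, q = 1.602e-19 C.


Step 1: 1/Na + 1/Nd = 1/2.00e+15 + 1/5.08e+17 = 5.01969e-16
Step 2: 2*eps*eps0/q = 2*11.7*8.854e-14/1.602e-19 = 1.293281e+07
Step 3: W^2 = 1.293281e+07 * 5.01969e-16 * 0.753 = 4.88838e-09
Step 4: W = sqrt(4.88838e-09) = 6.992e-05 cm = 0.6992 um

0.6992


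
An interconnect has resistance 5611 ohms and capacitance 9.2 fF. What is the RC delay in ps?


Step 1: tau = R * C
Step 2: tau = 5611 * 9.2 fF = 5611 * 9.2e-15 F
Step 3: tau = 5.16212e-11 s = 51.6212 ps

51.6212


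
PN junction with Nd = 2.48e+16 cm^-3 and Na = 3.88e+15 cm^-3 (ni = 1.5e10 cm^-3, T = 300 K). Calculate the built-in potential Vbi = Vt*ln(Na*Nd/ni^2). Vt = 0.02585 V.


Step 1: Compute Na*Nd/ni^2 = 3.88e+15 * 2.48e+16 / (1.5e10)^2 = 4.2766e+11
Step 2: ln(4.2766e+11) = 26.7816
Step 3: Vbi = 0.02585 * 26.7816 = 0.692 V

0.692


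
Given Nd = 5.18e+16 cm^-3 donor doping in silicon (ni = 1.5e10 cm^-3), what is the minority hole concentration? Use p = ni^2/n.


Step 1: Since Nd >> ni, n ≈ Nd = 5.18e+16 cm^-3
Step 2: p = ni^2 / n = (1.5e10)^2 / 5.18e+16
Step 3: p = 2.25e20 / 5.18e+16 = 4.34e+03 cm^-3

4.34e+03


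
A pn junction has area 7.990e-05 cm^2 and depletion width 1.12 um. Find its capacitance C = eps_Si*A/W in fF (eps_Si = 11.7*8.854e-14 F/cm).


Step 1: eps_Si = 11.7 * 8.854e-14 = 1.035918e-12 F/cm
Step 2: W in cm = 1.12 * 1e-4 = 1.12e-04 cm
Step 3: C = 1.035918e-12 * 7.990e-05 / 1.12e-04 = 7.390165e-13 F
Step 4: C = 739.02 fF

739.02


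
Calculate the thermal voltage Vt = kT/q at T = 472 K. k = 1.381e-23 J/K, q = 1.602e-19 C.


Step 1: kT = 1.381e-23 * 472 = 6.51832e-21 J
Step 2: Vt = kT/q = 6.51832e-21 / 1.602e-19
Step 3: Vt = 0.04069 V

0.04069


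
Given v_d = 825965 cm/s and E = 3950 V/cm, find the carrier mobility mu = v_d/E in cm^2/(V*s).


Step 1: mu = v_d / E
Step 2: mu = 825965 / 3950
Step 3: mu = 209.11 cm^2/(V*s)

209.11


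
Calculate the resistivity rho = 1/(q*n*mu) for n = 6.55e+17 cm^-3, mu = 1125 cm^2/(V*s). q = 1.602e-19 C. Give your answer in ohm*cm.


Step 1: sigma = q * n * mu = 1.602e-19 * 6.55e+17 * 1125 = 1.18047e+02 S/cm
Step 2: rho = 1 / sigma = 1 / 1.18047e+02 = 0.008471 ohm*cm

0.008471


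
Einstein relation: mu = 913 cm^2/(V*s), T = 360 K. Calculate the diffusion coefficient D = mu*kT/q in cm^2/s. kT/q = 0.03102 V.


Step 1: D = mu * (kT/q)
Step 2: D = 913 * 0.03102
Step 3: D = 28.32 cm^2/s

28.32


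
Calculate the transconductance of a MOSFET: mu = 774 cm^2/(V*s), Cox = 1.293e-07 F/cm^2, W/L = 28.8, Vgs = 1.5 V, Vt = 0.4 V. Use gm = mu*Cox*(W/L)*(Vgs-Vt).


Step 1: Vov = Vgs - Vt = 1.5 - 0.4 = 1.1 V
Step 2: gm = mu * Cox * (W/L) * Vov
Step 3: gm = 774 * 1.293e-07 * 28.8 * 1.1 = 3.17e-03 S

3.17e-03


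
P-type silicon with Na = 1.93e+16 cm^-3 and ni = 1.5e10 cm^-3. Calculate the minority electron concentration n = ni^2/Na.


Step 1: Majority hole concentration p ≈ Na = 1.93e+16 cm^-3
Step 2: n = ni^2 / Na = (1.5e10)^2 / 1.93e+16
Step 3: n = 1.17e+04 cm^-3

1.17e+04


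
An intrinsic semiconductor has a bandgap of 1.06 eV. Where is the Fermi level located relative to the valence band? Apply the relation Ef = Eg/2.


Step 1: For an intrinsic semiconductor, the Fermi level sits at midgap.
Step 2: Ef = Eg / 2 = 1.06 / 2 = 0.53 eV

0.53


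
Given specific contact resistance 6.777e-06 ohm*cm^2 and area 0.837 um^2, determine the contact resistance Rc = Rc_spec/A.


Step 1: Convert area to cm^2: 0.837 um^2 = 8.3700e-09 cm^2
Step 2: Rc = Rc_spec / A = 6.777e-06 / 8.3700e-09
Step 3: Rc = 8.10e+02 ohms

8.10e+02


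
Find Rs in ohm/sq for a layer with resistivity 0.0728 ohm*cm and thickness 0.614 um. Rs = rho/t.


Step 1: Convert thickness to cm: t = 0.614 um = 6.1400e-05 cm
Step 2: Rs = rho / t = 0.0728 / 6.1400e-05
Step 3: Rs = 1185.7 ohm/sq

1185.7


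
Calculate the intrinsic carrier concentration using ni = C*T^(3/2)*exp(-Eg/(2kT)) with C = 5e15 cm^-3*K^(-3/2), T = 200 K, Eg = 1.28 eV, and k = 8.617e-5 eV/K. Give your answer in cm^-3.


Step 1: Compute kT = 8.617e-5 * 200 = 0.017234 eV
Step 2: Exponent = -Eg/(2kT) = -1.28/(2*0.017234) = -37.13589
Step 3: T^(3/2) = 200^1.5 = 2828.43
Step 4: ni = 5e15 * 2828.43 * exp(-37.13589) = 1.05e+03 cm^-3

1.05e+03


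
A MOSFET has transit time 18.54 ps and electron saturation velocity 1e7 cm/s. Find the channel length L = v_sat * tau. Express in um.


Step 1: tau in seconds = 18.54 ps * 1e-12 = 1.8540e-11 s
Step 2: L = v_sat * tau = 1e7 * 1.8540e-11 = 1.8540e-04 cm
Step 3: L in um = 1.8540e-04 * 1e4 = 1.854 um

1.854


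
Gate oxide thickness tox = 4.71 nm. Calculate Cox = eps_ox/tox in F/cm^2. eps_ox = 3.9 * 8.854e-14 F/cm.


Step 1: eps_ox = 3.9 * 8.854e-14 = 3.45306e-13 F/cm
Step 2: tox in cm = 4.71 nm * 1e-7 = 4.7100e-07 cm
Step 3: Cox = 3.45306e-13 / 4.7100e-07 = 7.33e-07 F/cm^2

7.33e-07


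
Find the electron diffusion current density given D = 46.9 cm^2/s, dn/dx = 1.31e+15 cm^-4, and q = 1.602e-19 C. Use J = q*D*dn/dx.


Step 1: J = q * D * (dn/dx)
Step 2: J = 1.602e-19 * 46.9 * 1.31e+15
Step 3: J = 9.84e-03 A/cm^2

9.84e-03


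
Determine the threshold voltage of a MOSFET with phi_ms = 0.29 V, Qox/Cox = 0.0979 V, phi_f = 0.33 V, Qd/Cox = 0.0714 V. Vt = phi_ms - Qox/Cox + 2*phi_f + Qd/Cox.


Step 1: Vt = phi_ms - Qox/Cox + 2*phi_f + Qd/Cox
Step 2: Vt = 0.29 - 0.0979 + 2*0.33 + 0.0714
Step 3: Vt = 0.29 - 0.0979 + 0.66 + 0.0714
Step 4: Vt = 0.9235 V

0.9235


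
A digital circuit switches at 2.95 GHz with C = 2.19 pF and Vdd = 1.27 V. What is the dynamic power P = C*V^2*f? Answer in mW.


Step 1: V^2 = 1.27^2 = 1.6129 V^2
Step 2: P = C*V^2*f = 2.19e-12 F * 1.6129 * 2.95e9 Hz
Step 3: P = 1.042014045e-02 W
Step 4: P = 10.42 mW

10.42


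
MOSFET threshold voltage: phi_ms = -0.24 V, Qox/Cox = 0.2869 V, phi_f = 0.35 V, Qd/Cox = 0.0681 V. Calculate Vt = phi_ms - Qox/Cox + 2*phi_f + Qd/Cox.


Step 1: Vt = phi_ms - Qox/Cox + 2*phi_f + Qd/Cox
Step 2: Vt = -0.24 - 0.2869 + 2*0.35 + 0.0681
Step 3: Vt = -0.24 - 0.2869 + 0.7 + 0.0681
Step 4: Vt = 0.2412 V

0.2412


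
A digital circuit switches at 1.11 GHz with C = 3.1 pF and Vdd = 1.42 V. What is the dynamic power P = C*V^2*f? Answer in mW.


Step 1: V^2 = 1.42^2 = 2.0164 V^2
Step 2: P = C*V^2*f = 3.1e-12 F * 2.0164 * 1.11e9 Hz
Step 3: P = 6.9384324e-03 W
Step 4: P = 6.938 mW

6.938


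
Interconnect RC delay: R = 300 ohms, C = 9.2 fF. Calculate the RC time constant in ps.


Step 1: tau = R * C
Step 2: tau = 300 * 9.2 fF = 300 * 9.2e-15 F
Step 3: tau = 2.76e-12 s = 2.76 ps

2.76


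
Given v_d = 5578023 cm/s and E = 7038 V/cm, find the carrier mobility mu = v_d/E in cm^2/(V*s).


Step 1: mu = v_d / E
Step 2: mu = 5578023 / 7038
Step 3: mu = 792.56 cm^2/(V*s)

792.56


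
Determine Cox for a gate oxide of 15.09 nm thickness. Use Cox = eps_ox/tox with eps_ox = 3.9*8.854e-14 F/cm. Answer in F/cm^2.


Step 1: eps_ox = 3.9 * 8.854e-14 = 3.45306e-13 F/cm
Step 2: tox in cm = 15.09 nm * 1e-7 = 1.5090e-06 cm
Step 3: Cox = 3.45306e-13 / 1.5090e-06 = 2.29e-07 F/cm^2

2.29e-07


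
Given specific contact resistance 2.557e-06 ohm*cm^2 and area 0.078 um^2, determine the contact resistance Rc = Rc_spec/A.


Step 1: Convert area to cm^2: 0.078 um^2 = 7.8000e-10 cm^2
Step 2: Rc = Rc_spec / A = 2.557e-06 / 7.8000e-10
Step 3: Rc = 3.28e+03 ohms

3.28e+03


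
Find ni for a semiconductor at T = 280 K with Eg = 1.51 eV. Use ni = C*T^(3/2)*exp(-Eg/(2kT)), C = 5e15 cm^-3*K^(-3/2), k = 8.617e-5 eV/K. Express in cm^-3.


Step 1: Compute kT = 8.617e-5 * 280 = 0.0241276 eV
Step 2: Exponent = -Eg/(2kT) = -1.51/(2*0.0241276) = -31.29196
Step 3: T^(3/2) = 280^1.5 = 4685.30
Step 4: ni = 5e15 * 4685.30 * exp(-31.29196) = 6.02e+05 cm^-3

6.02e+05


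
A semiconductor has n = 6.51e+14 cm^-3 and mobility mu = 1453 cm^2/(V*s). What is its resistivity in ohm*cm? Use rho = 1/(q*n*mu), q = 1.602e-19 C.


Step 1: sigma = q * n * mu = 1.602e-19 * 6.51e+14 * 1453 = 1.51534e-01 S/cm
Step 2: rho = 1 / sigma = 1 / 1.51534e-01 = 6.599 ohm*cm

6.599


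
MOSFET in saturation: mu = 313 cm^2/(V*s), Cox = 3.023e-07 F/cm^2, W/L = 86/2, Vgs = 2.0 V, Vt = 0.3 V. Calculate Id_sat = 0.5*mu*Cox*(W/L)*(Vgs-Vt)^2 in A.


Step 1: Overdrive voltage Vov = Vgs - Vt = 2.0 - 0.3 = 1.7 V
Step 2: W/L = 86/2 = 43
Step 3: Id = 0.5 * 313 * 3.023e-07 * 43 * 1.7^2
Step 4: Id = 5.88e-03 A

5.88e-03


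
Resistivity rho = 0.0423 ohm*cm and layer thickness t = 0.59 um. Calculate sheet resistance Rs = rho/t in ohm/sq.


Step 1: Convert thickness to cm: t = 0.59 um = 5.9000e-05 cm
Step 2: Rs = rho / t = 0.0423 / 5.9000e-05
Step 3: Rs = 716.9 ohm/sq

716.9


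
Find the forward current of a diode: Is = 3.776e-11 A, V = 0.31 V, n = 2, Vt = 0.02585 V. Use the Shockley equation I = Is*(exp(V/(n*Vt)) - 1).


Step 1: V/(n*Vt) = 0.31/(2*0.02585) = 5.9961
Step 2: exp(5.9961) = 4.0186e+02
Step 3: I = 3.776e-11 * (4.0186e+02 - 1) = 1.51e-08 A

1.51e-08


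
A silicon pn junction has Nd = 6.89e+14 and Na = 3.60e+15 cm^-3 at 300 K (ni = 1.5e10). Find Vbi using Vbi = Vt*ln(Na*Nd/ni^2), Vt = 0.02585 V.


Step 1: Compute Na*Nd/ni^2 = 3.60e+15 * 6.89e+14 / (1.5e10)^2 = 1.1024e+10
Step 2: ln(1.1024e+10) = 23.1233
Step 3: Vbi = 0.02585 * 23.1233 = 0.598 V

0.598


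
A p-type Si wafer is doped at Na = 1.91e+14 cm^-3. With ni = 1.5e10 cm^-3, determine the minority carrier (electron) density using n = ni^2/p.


Step 1: Majority hole concentration p ≈ Na = 1.91e+14 cm^-3
Step 2: n = ni^2 / Na = (1.5e10)^2 / 1.91e+14
Step 3: n = 1.18e+06 cm^-3

1.18e+06


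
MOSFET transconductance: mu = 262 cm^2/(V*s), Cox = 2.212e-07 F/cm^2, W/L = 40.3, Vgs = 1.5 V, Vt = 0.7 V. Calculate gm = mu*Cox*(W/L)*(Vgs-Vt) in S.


Step 1: Vov = Vgs - Vt = 1.5 - 0.7 = 0.8 V
Step 2: gm = mu * Cox * (W/L) * Vov
Step 3: gm = 262 * 2.212e-07 * 40.3 * 0.8 = 1.87e-03 S

1.87e-03


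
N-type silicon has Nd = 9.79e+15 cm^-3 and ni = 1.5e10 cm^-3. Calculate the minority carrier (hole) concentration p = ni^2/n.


Step 1: Since Nd >> ni, n ≈ Nd = 9.79e+15 cm^-3
Step 2: p = ni^2 / n = (1.5e10)^2 / 9.79e+15
Step 3: p = 2.25e20 / 9.79e+15 = 2.30e+04 cm^-3

2.30e+04


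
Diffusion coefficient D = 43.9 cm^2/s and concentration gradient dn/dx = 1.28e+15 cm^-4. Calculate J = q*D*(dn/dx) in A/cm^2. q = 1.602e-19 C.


Step 1: J = q * D * (dn/dx)
Step 2: J = 1.602e-19 * 43.9 * 1.28e+15
Step 3: J = 9.00e-03 A/cm^2

9.00e-03


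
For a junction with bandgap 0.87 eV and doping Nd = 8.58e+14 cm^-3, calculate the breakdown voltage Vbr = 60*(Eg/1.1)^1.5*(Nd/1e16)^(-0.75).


Step 1: Eg/1.1 = 0.87/1.1 = 0.790909
Step 2: (Eg/1.1)^1.5 = 0.790909^1.5 = 0.703380
Step 3: (Nd/1e16)^(-0.75) = (0.0858)^(-0.75) = 6.307896
Step 4: Vbr = 60 * 0.703380 * 6.307896 = 266.2 V

266.2


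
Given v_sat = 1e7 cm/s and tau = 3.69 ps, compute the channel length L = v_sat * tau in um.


Step 1: tau in seconds = 3.69 ps * 1e-12 = 3.6900e-12 s
Step 2: L = v_sat * tau = 1e7 * 3.6900e-12 = 3.6900e-05 cm
Step 3: L in um = 3.6900e-05 * 1e4 = 0.369 um

0.369


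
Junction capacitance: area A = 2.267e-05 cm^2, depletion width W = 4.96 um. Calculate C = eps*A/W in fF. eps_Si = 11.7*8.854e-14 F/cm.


Step 1: eps_Si = 11.7 * 8.854e-14 = 1.035918e-12 F/cm
Step 2: W in cm = 4.96 * 1e-4 = 4.96e-04 cm
Step 3: C = 1.035918e-12 * 2.267e-05 / 4.96e-04 = 4.734730e-14 F
Step 4: C = 47.35 fF

47.35


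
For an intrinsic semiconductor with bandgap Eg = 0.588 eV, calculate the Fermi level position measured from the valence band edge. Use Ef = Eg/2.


Step 1: For an intrinsic semiconductor, the Fermi level sits at midgap.
Step 2: Ef = Eg / 2 = 0.588 / 2 = 0.294 eV

0.294


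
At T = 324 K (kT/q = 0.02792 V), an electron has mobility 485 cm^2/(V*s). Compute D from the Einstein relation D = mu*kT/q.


Step 1: D = mu * (kT/q)
Step 2: D = 485 * 0.02792
Step 3: D = 13.54 cm^2/s

13.54


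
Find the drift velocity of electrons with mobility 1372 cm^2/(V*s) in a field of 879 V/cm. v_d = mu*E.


Step 1: v_d = mu * E
Step 2: v_d = 1372 * 879 = 1205988
Step 3: v_d = 1.21e+06 cm/s

1.21e+06


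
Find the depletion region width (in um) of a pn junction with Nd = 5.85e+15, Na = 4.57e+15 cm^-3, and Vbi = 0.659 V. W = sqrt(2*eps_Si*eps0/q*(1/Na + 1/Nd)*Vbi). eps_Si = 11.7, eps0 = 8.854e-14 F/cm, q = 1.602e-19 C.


Step 1: 1/Na + 1/Nd = 1/4.57e+15 + 1/5.85e+15 = 3.89759e-16
Step 2: 2*eps*eps0/q = 2*11.7*8.854e-14/1.602e-19 = 1.293281e+07
Step 3: W^2 = 1.293281e+07 * 3.89759e-16 * 0.659 = 3.32181e-09
Step 4: W = sqrt(3.32181e-09) = 5.764e-05 cm = 0.5764 um

0.5764


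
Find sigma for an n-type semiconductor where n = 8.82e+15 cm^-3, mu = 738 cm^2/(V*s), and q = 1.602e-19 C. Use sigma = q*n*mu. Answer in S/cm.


Step 1: sigma = q * n * mu
Step 2: sigma = 1.602e-19 * 8.82e+15 * 738
Step 3: sigma = 1.043e+00 S/cm

1.043e+00


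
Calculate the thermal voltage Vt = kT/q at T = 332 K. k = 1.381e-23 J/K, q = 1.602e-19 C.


Step 1: kT = 1.381e-23 * 332 = 4.58492e-21 J
Step 2: Vt = kT/q = 4.58492e-21 / 1.602e-19
Step 3: Vt = 0.02862 V

0.02862


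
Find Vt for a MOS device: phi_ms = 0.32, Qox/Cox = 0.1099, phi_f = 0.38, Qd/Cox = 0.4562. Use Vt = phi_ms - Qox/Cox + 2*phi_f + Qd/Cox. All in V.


Step 1: Vt = phi_ms - Qox/Cox + 2*phi_f + Qd/Cox
Step 2: Vt = 0.32 - 0.1099 + 2*0.38 + 0.4562
Step 3: Vt = 0.32 - 0.1099 + 0.76 + 0.4562
Step 4: Vt = 1.4263 V

1.4263


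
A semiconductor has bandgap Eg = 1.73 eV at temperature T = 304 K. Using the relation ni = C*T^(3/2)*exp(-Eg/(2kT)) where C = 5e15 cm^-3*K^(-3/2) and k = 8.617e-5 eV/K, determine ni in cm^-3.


Step 1: Compute kT = 8.617e-5 * 304 = 0.02619568 eV
Step 2: Exponent = -Eg/(2kT) = -1.73/(2*0.02619568) = -33.02071
Step 3: T^(3/2) = 304^1.5 = 5300.42
Step 4: ni = 5e15 * 5300.42 * exp(-33.02071) = 1.21e+05 cm^-3

1.21e+05
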